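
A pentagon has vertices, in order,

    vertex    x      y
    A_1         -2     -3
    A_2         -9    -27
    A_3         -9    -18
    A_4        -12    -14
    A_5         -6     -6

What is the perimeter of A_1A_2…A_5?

|A_1A_2| = √((-7)² + (-24)²) = √625 = 25
|A_2A_3| = √((0)² + (9)²) = √81 = 9
|A_3A_4| = √((-3)² + (4)²) = √25 = 5
|A_4A_5| = √((6)² + (8)²) = √100 = 10
|A_5A_1| = √((4)² + (3)²) = √25 = 5
Perimeter = 25 + 9 + 5 + 10 + 5 = 54.

54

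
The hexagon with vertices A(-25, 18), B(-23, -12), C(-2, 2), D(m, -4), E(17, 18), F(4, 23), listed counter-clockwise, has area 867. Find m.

3

The doubled signed area Σ (x_i y_{i+1} − x_{i+1} y_i) is linear in m.
With m=0 it equals 1686; the coefficient of m is 16 (from the two edges through D).
So 16·m + 1686 = 2·867 = 1734 ⇒ m = 3.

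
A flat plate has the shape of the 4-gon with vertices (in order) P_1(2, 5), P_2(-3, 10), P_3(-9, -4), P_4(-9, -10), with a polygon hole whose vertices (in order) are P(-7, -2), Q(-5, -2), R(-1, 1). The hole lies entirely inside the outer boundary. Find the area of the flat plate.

80

Outer boundary:
Σ = (35) + (102) + (54) + (-25) = 166
Area = |Σ|/2 = 83.
Hole:
P→Q: (-7)(-2) − (-5)(-2) = 4
Q→R: (-5)(1) − (-1)(-2) = -7
R→P: (-1)(-2) − (-7)(1) = 9
Σ = 6
Area = |Σ|/2 = 3.
Net area = 83 − 3 = 80.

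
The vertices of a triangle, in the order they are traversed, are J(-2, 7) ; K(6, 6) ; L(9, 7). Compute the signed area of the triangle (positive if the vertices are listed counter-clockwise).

5.5

Apply Gauss's area formula: 2A = Σ (x_i·y_{i+1} − x_{i+1}·y_i), indices taken mod 3.
Σ = (-54) + (-12) + (77) = 11
Signed area = Σ/2 = 5.5 (positive ⇒ counter-clockwise traversal).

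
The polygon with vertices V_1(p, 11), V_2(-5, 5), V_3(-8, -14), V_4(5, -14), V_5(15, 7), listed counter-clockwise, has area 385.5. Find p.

The doubled signed area Σ (x_i y_{i+1} − x_{i+1} y_i) is linear in p.
With p=0 it equals 757; the coefficient of p is -2 (from the two edges through V_1).
So -2·p + 757 = 2·385.5 = 771 ⇒ p = -7.

-7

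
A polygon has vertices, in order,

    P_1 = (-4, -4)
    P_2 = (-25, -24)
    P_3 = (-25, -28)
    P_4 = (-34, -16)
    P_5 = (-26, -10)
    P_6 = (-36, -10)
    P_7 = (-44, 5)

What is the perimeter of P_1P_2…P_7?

126

|P_1P_2| = √((-21)² + (-20)²) = √841 = 29
|P_2P_3| = √((0)² + (-4)²) = √16 = 4
|P_3P_4| = √((-9)² + (12)²) = √225 = 15
|P_4P_5| = √((8)² + (6)²) = √100 = 10
|P_5P_6| = √((-10)² + (0)²) = √100 = 10
|P_6P_7| = √((-8)² + (15)²) = √289 = 17
|P_7P_1| = √((40)² + (-9)²) = √1681 = 41
Perimeter = 29 + 4 + 15 + 10 + 10 + 17 + 41 = 126.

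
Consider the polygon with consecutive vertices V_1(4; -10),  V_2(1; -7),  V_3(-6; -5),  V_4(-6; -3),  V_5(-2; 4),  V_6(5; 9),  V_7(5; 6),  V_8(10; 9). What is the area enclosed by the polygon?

Apply the shoelace formula: 2A = Σ (x_i·y_{i+1} − x_{i+1}·y_i), indices taken mod 8.
V_1→V_2: (4)(-7) − (1)(-10) = -18
V_2→V_3: (1)(-5) − (-6)(-7) = -47
V_3→V_4: (-6)(-3) − (-6)(-5) = -12
V_4→V_5: (-6)(4) − (-2)(-3) = -30
V_5→V_6: (-2)(9) − (5)(4) = -38
V_6→V_7: (5)(6) − (5)(9) = -15
V_7→V_8: (5)(9) − (10)(6) = -15
V_8→V_1: (10)(-10) − (4)(9) = -136
Σ = -311
Area = |Σ|/2 = 155.5.

155.5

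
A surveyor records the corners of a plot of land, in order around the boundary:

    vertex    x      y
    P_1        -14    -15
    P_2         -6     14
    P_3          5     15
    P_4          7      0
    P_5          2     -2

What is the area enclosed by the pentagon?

Apply the surveyor's formula: 2A = Σ (x_i·y_{i+1} − x_{i+1}·y_i), indices taken mod 5.
Σ = (-286) + (-160) + (-105) + (-14) + (-58) = -623
Area = |Σ|/2 = 311.5.

311.5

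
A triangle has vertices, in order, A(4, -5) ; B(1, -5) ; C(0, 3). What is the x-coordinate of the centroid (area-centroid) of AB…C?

Apply the surveyor's formula. First the cross-terms c_i = x_i·y_{i+1} − x_{i+1}·y_i:
  -15, 3, -12  ⇒  2A = -24, A = -12.
Then Σ (x_i + x_{i+1})·c_i = -120, so x̄ = -120 / (6·(-12)) = 5/3.

5/3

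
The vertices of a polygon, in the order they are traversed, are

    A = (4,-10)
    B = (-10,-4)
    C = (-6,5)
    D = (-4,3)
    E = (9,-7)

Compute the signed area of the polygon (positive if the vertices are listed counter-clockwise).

-124.5

Cross-terms: -116, -74, 2, 1, -62  ⇒  Σ = -249
Signed area = Σ/2 = -124.5 (negative ⇒ clockwise traversal).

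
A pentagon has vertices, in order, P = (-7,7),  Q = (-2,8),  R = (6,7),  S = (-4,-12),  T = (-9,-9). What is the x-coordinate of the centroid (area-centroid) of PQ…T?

-499/173

Apply the surveyor's formula. First the cross-terms c_i = x_i·y_{i+1} − x_{i+1}·y_i:
  -42, -62, -44, -72, -126  ⇒  2A = -346, A = -173.
Then Σ (x_i + x_{i+1})·c_i = 2994, so x̄ = 2994 / (6·(-173)) = -499/173.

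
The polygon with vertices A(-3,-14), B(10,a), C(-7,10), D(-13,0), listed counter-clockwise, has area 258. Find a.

-9

The doubled signed area Σ (x_i y_{i+1} − x_{i+1} y_i) is linear in a.
With a=0 it equals 552; the coefficient of a is 4 (from the two edges through B).
So 4·a + 552 = 2·258 = 516 ⇒ a = -9.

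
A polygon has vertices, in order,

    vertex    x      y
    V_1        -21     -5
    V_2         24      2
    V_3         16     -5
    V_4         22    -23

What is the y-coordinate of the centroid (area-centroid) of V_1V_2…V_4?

Apply Gauss's area formula. First the cross-terms c_i = x_i·y_{i+1} − x_{i+1}·y_i:
  78, -152, -258, -593  ⇒  2A = -925, A = -462.5.
Then Σ (y_i + y_{i+1})·c_i = 24050, so ȳ = 24050 / (6·(-462.5)) = -26/3.

-26/3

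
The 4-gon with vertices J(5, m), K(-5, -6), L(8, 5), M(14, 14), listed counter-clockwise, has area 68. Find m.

The doubled signed area Σ (x_i y_{i+1} − x_{i+1} y_i) is linear in m.
With m=0 it equals -35; the coefficient of m is 19 (from the two edges through J).
So 19·m + -35 = 2·68 = 136 ⇒ m = 9.

9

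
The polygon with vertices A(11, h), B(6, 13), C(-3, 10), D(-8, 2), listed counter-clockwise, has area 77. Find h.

10

The doubled signed area Σ (x_i y_{i+1} − x_{i+1} y_i) is linear in h.
With h=0 it equals 294; the coefficient of h is -14 (from the two edges through A).
So -14·h + 294 = 2·77 = 154 ⇒ h = 10.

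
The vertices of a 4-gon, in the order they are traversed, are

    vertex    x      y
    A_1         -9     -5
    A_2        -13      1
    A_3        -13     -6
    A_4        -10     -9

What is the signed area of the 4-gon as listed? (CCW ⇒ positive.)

Apply Gauss's area formula: 2A = Σ (x_i·y_{i+1} − x_{i+1}·y_i), indices taken mod 4.
A_1→A_2: (-9)(1) − (-13)(-5) = -74
A_2→A_3: (-13)(-6) − (-13)(1) = 91
A_3→A_4: (-13)(-9) − (-10)(-6) = 57
A_4→A_1: (-10)(-5) − (-9)(-9) = -31
Σ = 43
Signed area = Σ/2 = 21.5 (positive ⇒ counter-clockwise traversal).

21.5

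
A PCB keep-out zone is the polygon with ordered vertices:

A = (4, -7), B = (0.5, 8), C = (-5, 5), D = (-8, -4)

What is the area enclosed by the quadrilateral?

105

Σ = (35.5) + (42.5) + (60) + (72) = 210
Area = |Σ|/2 = 105.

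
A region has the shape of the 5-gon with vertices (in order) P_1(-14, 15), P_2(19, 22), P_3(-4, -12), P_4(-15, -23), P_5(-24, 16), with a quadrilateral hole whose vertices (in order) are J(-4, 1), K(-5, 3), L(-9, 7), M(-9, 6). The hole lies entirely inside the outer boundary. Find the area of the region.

Outer boundary:
Apply the surveyor's formula: 2A = Σ (x_i·y_{i+1} − x_{i+1}·y_i), indices taken mod 5.
Σ = (-593) + (-140) + (-88) + (-792) + (-136) = -1749
Area = |Σ|/2 = 874.5.
Hole:
Cross-terms: -7, -8, 9, 15  ⇒  Σ = 9
Area = |Σ|/2 = 4.5.
Net area = 874.5 − 4.5 = 870.

870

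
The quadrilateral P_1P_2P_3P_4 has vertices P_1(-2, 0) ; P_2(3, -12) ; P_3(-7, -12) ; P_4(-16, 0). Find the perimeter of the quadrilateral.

|P_1P_2| = √((5)² + (-12)²) = √169 = 13
|P_2P_3| = √((-10)² + (0)²) = √100 = 10
|P_3P_4| = √((-9)² + (12)²) = √225 = 15
|P_4P_1| = √((14)² + (0)²) = √196 = 14
Perimeter = 13 + 10 + 15 + 14 = 52.

52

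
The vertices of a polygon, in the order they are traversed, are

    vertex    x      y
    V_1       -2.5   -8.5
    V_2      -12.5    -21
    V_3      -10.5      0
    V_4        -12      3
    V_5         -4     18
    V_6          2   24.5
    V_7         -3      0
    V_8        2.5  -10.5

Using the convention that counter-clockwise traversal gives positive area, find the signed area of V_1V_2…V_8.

Apply the shoelace formula: 2A = Σ (x_i·y_{i+1} − x_{i+1}·y_i), indices taken mod 8.
Σ = (-53.75) + (-220.5) + (-31.5) + (-204) + (-134) + (73.5) + (31.5) + (-47.5) = -586.25
Signed area = Σ/2 = -293.125 (negative ⇒ clockwise traversal).

-293.125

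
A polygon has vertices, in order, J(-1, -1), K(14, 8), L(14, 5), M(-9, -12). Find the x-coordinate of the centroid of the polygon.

Apply the shoelace formula. First the cross-terms c_i = x_i·y_{i+1} − x_{i+1}·y_i:
  6, -42, -123, -3  ⇒  2A = -162, A = -81.
Then Σ (x_i + x_{i+1})·c_i = -1683, so x̄ = -1683 / (6·(-81)) = 187/54.

187/54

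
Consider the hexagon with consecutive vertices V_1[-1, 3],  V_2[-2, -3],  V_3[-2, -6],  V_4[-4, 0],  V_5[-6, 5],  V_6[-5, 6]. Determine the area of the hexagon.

Σ = (9) + (6) + (-24) + (-20) + (-11) + (-9) = -49
Area = |Σ|/2 = 24.5.

24.5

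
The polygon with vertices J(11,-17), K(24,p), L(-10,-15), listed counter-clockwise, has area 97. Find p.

-9

Write out the shoelace sum; only the two edges meeting at K involve p:
2·Area = [(11·p − 24·(-17)) + (24·(-15) − (-10)·p)] + 335
       = 21·p + 383 = 194
⇒ p = -9.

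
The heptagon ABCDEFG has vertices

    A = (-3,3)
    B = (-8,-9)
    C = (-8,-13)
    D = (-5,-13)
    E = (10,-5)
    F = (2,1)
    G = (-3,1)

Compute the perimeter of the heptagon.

|AB| = √((-5)² + (-12)²) = √169 = 13
|BC| = √((0)² + (-4)²) = √16 = 4
|CD| = √((3)² + (0)²) = √9 = 3
|DE| = √((15)² + (8)²) = √289 = 17
|EF| = √((-8)² + (6)²) = √100 = 10
|FG| = √((-5)² + (0)²) = √25 = 5
|GA| = √((0)² + (2)²) = √4 = 2
Perimeter = 13 + 4 + 3 + 17 + 10 + 5 + 2 = 54.

54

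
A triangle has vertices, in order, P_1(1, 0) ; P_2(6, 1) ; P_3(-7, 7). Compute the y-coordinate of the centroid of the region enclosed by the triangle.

Apply Gauss's area formula. First the cross-terms c_i = x_i·y_{i+1} − x_{i+1}·y_i:
  1, 49, -7  ⇒  2A = 43, A = 21.5.
Then Σ (y_i + y_{i+1})·c_i = 344, so ȳ = 344 / (6·21.5) = 8/3.

8/3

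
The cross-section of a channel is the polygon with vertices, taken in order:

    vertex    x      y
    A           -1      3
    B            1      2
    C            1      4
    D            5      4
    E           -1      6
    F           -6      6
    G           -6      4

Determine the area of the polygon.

21.5

Σ = (-5) + (2) + (-16) + (34) + (30) + (12) + (-14) = 43
Area = |Σ|/2 = 21.5.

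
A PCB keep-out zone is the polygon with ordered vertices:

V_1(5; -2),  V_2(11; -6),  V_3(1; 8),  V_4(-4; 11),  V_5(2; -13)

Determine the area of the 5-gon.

Apply the shoelace formula: 2A = Σ (x_i·y_{i+1} − x_{i+1}·y_i), indices taken mod 5.
Cross-terms: -8, 94, 43, 30, 61  ⇒  Σ = 220
Area = |Σ|/2 = 110.

110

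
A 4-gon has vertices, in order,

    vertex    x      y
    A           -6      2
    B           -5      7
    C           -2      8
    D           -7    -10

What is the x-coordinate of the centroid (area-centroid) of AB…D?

Apply the shoelace formula. First the cross-terms c_i = x_i·y_{i+1} − x_{i+1}·y_i:
  -32, -26, 76, -74  ⇒  2A = -56, A = -28.
Then Σ (x_i + x_{i+1})·c_i = 812, so x̄ = 812 / (6·(-28)) = -29/6.

-29/6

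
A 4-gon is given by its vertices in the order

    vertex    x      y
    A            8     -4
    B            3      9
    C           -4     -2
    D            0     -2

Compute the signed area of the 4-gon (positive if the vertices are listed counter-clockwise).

Apply Gauss's area formula: 2A = Σ (x_i·y_{i+1} − x_{i+1}·y_i), indices taken mod 4.
A→B: (8)(9) − (3)(-4) = 84
B→C: (3)(-2) − (-4)(9) = 30
C→D: (-4)(-2) − (0)(-2) = 8
D→A: (0)(-4) − (8)(-2) = 16
Σ = 138
Signed area = Σ/2 = 69 (positive ⇒ counter-clockwise traversal).

69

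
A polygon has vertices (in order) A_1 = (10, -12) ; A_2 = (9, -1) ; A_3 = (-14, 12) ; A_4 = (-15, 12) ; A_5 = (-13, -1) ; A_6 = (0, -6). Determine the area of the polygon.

256.5

Σ = (98) + (94) + (12) + (171) + (78) + (60) = 513
Area = |Σ|/2 = 256.5.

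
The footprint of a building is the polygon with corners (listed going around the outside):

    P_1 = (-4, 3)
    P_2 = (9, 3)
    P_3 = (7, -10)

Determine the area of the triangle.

84.5

Σ = (-39) + (-111) + (-19) = -169
Area = |Σ|/2 = 84.5.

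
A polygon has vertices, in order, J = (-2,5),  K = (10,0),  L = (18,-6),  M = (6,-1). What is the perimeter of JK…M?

|JK| = √((12)² + (-5)²) = √169 = 13
|KL| = √((8)² + (-6)²) = √100 = 10
|LM| = √((-12)² + (5)²) = √169 = 13
|MJ| = √((-8)² + (6)²) = √100 = 10
Perimeter = 13 + 10 + 13 + 10 = 46.

46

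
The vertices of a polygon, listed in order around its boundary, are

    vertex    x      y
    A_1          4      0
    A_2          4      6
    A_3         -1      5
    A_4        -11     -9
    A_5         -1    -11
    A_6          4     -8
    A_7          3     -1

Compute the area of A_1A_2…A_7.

Apply the shoelace (surveyor's) formula: 2A = Σ (x_i·y_{i+1} − x_{i+1}·y_i), indices taken mod 7.
A_1→A_2: (4)(6) − (4)(0) = 24
A_2→A_3: (4)(5) − (-1)(6) = 26
A_3→A_4: (-1)(-9) − (-11)(5) = 64
A_4→A_5: (-11)(-11) − (-1)(-9) = 112
A_5→A_6: (-1)(-8) − (4)(-11) = 52
A_6→A_7: (4)(-1) − (3)(-8) = 20
A_7→A_1: (3)(0) − (4)(-1) = 4
Σ = 302
Area = |Σ|/2 = 151.

151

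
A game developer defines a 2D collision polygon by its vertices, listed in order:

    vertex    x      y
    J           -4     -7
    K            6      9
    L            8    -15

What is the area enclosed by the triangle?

136

Apply Gauss's area formula: 2A = Σ (x_i·y_{i+1} − x_{i+1}·y_i), indices taken mod 3.
J→K: (-4)(9) − (6)(-7) = 6
K→L: (6)(-15) − (8)(9) = -162
L→J: (8)(-7) − (-4)(-15) = -116
Σ = -272
Area = |Σ|/2 = 136.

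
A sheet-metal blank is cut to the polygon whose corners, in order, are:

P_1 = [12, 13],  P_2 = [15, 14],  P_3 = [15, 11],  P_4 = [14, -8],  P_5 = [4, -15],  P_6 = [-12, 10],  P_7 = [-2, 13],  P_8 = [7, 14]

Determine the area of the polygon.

Apply the surveyor's formula: 2A = Σ (x_i·y_{i+1} − x_{i+1}·y_i), indices taken mod 8.
P_1→P_2: (12)(14) − (15)(13) = -27
P_2→P_3: (15)(11) − (15)(14) = -45
P_3→P_4: (15)(-8) − (14)(11) = -274
P_4→P_5: (14)(-15) − (4)(-8) = -178
P_5→P_6: (4)(10) − (-12)(-15) = -140
P_6→P_7: (-12)(13) − (-2)(10) = -136
P_7→P_8: (-2)(14) − (7)(13) = -119
P_8→P_1: (7)(13) − (12)(14) = -77
Σ = -996
Area = |Σ|/2 = 498.

498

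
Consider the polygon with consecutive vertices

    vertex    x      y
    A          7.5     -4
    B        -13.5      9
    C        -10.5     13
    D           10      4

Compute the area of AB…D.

Apply the shoelace formula: 2A = Σ (x_i·y_{i+1} − x_{i+1}·y_i), indices taken mod 4.
Σ = (13.5) + (-81) + (-172) + (-70) = -309.5
Area = |Σ|/2 = 154.75.

154.75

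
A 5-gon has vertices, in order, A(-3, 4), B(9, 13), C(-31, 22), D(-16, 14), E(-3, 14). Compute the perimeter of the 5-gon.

|AB| = √((12)² + (9)²) = √225 = 15
|BC| = √((-40)² + (9)²) = √1681 = 41
|CD| = √((15)² + (-8)²) = √289 = 17
|DE| = √((13)² + (0)²) = √169 = 13
|EA| = √((0)² + (-10)²) = √100 = 10
Perimeter = 15 + 41 + 17 + 13 + 10 = 96.

96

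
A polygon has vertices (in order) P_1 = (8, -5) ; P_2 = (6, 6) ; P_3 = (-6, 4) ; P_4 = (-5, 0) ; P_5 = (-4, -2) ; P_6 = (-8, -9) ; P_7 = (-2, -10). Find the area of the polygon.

Apply Gauss's area formula: 2A = Σ (x_i·y_{i+1} − x_{i+1}·y_i), indices taken mod 7.
Σ = (78) + (60) + (20) + (10) + (20) + (62) + (90) = 340
Area = |Σ|/2 = 170.

170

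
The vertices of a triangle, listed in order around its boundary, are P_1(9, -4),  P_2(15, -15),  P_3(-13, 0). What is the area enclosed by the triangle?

Cross-terms: -75, -195, 52  ⇒  Σ = -218
Area = |Σ|/2 = 109.

109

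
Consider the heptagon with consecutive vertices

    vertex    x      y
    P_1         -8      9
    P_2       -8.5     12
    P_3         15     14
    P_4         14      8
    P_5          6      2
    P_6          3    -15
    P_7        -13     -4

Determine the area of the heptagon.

433.25

Apply Gauss's area formula: 2A = Σ (x_i·y_{i+1} − x_{i+1}·y_i), indices taken mod 7.
Σ = (-19.5) + (-299) + (-76) + (-20) + (-96) + (-207) + (-149) = -866.5
Area = |Σ|/2 = 433.25.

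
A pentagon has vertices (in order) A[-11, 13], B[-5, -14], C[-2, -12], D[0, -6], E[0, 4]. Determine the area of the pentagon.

153.5

Σ = (219) + (32) + (12) + (0) + (44) = 307
Area = |Σ|/2 = 153.5.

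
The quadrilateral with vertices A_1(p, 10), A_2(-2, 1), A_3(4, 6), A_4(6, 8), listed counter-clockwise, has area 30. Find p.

0

Write out the shoelace sum; only the two edges meeting at A_1 involve p:
2·Area = [(6·10 − p·8) + (p·1 − (-2)·10)] + -20
       = -7·p + 60 = 60
⇒ p = 0.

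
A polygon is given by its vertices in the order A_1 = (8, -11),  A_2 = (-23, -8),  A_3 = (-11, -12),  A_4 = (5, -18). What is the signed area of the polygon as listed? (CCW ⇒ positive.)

Cross-terms: -317, 188, 258, 89  ⇒  Σ = 218
Signed area = Σ/2 = 109 (positive ⇒ counter-clockwise traversal).

109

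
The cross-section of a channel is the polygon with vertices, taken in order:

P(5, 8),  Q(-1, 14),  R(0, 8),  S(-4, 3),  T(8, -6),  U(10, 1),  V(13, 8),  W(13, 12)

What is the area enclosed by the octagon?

166.5

Apply the shoelace (surveyor's) formula: 2A = Σ (x_i·y_{i+1} − x_{i+1}·y_i), indices taken mod 8.
Σ = (78) + (-8) + (32) + (0) + (68) + (67) + (52) + (44) = 333
Area = |Σ|/2 = 166.5.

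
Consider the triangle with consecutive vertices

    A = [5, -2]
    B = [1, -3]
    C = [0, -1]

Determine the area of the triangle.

4.5

Σ = (-13) + (-1) + (5) = -9
Area = |Σ|/2 = 4.5.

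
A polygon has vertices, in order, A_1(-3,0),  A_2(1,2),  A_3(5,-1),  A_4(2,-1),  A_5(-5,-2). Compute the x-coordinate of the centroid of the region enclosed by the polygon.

0

Apply the shoelace formula. First the cross-terms c_i = x_i·y_{i+1} − x_{i+1}·y_i:
  -6, -11, -3, -9, -6  ⇒  2A = -35, A = -17.5.
Then Σ (x_i + x_{i+1})·c_i = 0, so x̄ = 0 / (6·(-17.5)) = 0.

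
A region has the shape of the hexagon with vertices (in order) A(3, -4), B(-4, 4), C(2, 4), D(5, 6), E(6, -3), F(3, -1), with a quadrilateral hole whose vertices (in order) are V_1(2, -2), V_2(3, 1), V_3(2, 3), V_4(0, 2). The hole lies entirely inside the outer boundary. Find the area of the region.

Outer boundary:
Σ = (-4) + (-24) + (-8) + (-51) + (3) + (-9) = -93
Area = |Σ|/2 = 46.5.
Hole:
Cross-terms: 8, 7, 4, -4  ⇒  Σ = 15
Area = |Σ|/2 = 7.5.
Net area = 46.5 − 7.5 = 39.

39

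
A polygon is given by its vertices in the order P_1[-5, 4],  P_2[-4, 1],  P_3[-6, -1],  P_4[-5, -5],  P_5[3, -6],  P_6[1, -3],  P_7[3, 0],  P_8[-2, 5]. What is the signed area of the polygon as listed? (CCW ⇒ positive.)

Σ = (11) + (10) + (25) + (45) + (-3) + (9) + (15) + (17) = 129
Signed area = Σ/2 = 64.5 (positive ⇒ counter-clockwise traversal).

64.5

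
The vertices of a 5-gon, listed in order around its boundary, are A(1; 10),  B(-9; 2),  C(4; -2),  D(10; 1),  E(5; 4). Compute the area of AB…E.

Apply the shoelace (surveyor's) formula: 2A = Σ (x_i·y_{i+1} − x_{i+1}·y_i), indices taken mod 5.
A→B: (1)(2) − (-9)(10) = 92
B→C: (-9)(-2) − (4)(2) = 10
C→D: (4)(1) − (10)(-2) = 24
D→E: (10)(4) − (5)(1) = 35
E→A: (5)(10) − (1)(4) = 46
Σ = 207
Area = |Σ|/2 = 103.5.

103.5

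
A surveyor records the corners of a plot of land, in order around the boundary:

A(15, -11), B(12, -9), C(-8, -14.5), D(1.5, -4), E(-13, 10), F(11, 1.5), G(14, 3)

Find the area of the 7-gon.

274.375

Cross-terms: -3, -246, 53.75, -37, -129.5, 12, -199  ⇒  Σ = -548.75
Area = |Σ|/2 = 274.375.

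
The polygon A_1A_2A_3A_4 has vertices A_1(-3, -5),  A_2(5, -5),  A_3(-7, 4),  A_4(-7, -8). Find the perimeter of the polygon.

|A_1A_2| = √((8)² + (0)²) = √64 = 8
|A_2A_3| = √((-12)² + (9)²) = √225 = 15
|A_3A_4| = √((0)² + (-12)²) = √144 = 12
|A_4A_1| = √((4)² + (3)²) = √25 = 5
Perimeter = 8 + 15 + 12 + 5 = 40.

40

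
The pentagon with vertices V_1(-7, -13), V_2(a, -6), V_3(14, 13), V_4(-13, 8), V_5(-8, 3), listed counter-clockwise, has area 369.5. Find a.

7

The doubled signed area Σ (x_i y_{i+1} − x_{i+1} y_i) is linear in a.
With a=0 it equals 557; the coefficient of a is 26 (from the two edges through V_2).
So 26·a + 557 = 2·369.5 = 739 ⇒ a = 7.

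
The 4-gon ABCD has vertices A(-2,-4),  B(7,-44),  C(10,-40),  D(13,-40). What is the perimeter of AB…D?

|AB| = √((9)² + (-40)²) = √1681 = 41
|BC| = √((3)² + (4)²) = √25 = 5
|CD| = √((3)² + (0)²) = √9 = 3
|DA| = √((-15)² + (36)²) = √1521 = 39
Perimeter = 41 + 5 + 3 + 39 = 88.

88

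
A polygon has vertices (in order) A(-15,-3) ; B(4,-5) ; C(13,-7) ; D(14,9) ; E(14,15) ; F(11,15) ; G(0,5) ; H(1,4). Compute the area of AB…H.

Apply the surveyor's formula: 2A = Σ (x_i·y_{i+1} − x_{i+1}·y_i), indices taken mod 8.
Cross-terms: 87, 37, 215, 84, 45, 55, -5, 57  ⇒  Σ = 575
Area = |Σ|/2 = 287.5.

287.5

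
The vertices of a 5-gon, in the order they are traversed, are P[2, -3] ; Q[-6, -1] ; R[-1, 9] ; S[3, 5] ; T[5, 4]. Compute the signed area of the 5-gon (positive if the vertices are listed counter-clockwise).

Apply Gauss's area formula: 2A = Σ (x_i·y_{i+1} − x_{i+1}·y_i), indices taken mod 5.
Cross-terms: -20, -55, -32, -13, -23  ⇒  Σ = -143
Signed area = Σ/2 = -71.5 (negative ⇒ clockwise traversal).

-71.5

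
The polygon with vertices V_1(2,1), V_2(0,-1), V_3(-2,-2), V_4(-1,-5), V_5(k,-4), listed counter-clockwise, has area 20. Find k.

The doubled signed area Σ (x_i y_{i+1} − x_{i+1} y_i) is linear in k.
With k=0 it equals 16; the coefficient of k is 6 (from the two edges through V_5).
So 6·k + 16 = 2·20 = 40 ⇒ k = 4.

4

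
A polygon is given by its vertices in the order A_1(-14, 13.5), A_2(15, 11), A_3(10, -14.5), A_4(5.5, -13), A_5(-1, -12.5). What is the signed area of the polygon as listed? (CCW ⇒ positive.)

Σ = (-356.5) + (-327.5) + (-50.25) + (-81.75) + (-188.5) = -1004.5
Signed area = Σ/2 = -502.25 (negative ⇒ clockwise traversal).

-502.25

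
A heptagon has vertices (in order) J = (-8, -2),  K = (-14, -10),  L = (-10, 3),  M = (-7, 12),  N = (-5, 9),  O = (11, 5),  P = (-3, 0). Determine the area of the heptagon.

Apply the surveyor's formula: 2A = Σ (x_i·y_{i+1} − x_{i+1}·y_i), indices taken mod 7.
Σ = (52) + (-142) + (-99) + (-3) + (-124) + (15) + (6) = -295
Area = |Σ|/2 = 147.5.

147.5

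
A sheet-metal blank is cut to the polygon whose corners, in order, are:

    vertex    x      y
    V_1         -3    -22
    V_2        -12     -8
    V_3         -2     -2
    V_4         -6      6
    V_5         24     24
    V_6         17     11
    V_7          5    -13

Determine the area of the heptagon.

556.5

Apply Gauss's area formula: 2A = Σ (x_i·y_{i+1} − x_{i+1}·y_i), indices taken mod 7.
Cross-terms: -240, 8, -24, -288, -144, -276, -149  ⇒  Σ = -1113
Area = |Σ|/2 = 556.5.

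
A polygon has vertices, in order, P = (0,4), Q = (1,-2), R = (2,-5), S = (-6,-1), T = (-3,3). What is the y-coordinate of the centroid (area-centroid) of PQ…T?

-13/42

Apply the surveyor's formula. First the cross-terms c_i = x_i·y_{i+1} − x_{i+1}·y_i:
  -4, -1, -32, -21, -12  ⇒  2A = -70, A = -35.
Then Σ (y_i + y_{i+1})·c_i = 65, so ȳ = 65 / (6·(-35)) = -13/42.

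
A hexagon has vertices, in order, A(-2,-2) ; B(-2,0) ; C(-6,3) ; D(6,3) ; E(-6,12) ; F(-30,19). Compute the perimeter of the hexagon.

94

|AB| = √((0)² + (2)²) = √4 = 2
|BC| = √((-4)² + (3)²) = √25 = 5
|CD| = √((12)² + (0)²) = √144 = 12
|DE| = √((-12)² + (9)²) = √225 = 15
|EF| = √((-24)² + (7)²) = √625 = 25
|FA| = √((28)² + (-21)²) = √1225 = 35
Perimeter = 2 + 5 + 12 + 15 + 25 + 35 = 94.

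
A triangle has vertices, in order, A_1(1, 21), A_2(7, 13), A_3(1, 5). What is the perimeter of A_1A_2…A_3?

|A_1A_2| = √((6)² + (-8)²) = √100 = 10
|A_2A_3| = √((-6)² + (-8)²) = √100 = 10
|A_3A_1| = √((0)² + (16)²) = √256 = 16
Perimeter = 10 + 10 + 16 = 36.

36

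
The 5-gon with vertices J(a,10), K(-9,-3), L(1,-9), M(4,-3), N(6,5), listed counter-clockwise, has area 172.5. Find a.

Write out the shoelace sum; only the two edges meeting at J involve a:
2·Area = [(6·10 − a·5) + (a·(-3) − (-9)·10)] + 155
       = -8·a + 305 = 345
⇒ a = -5.

-5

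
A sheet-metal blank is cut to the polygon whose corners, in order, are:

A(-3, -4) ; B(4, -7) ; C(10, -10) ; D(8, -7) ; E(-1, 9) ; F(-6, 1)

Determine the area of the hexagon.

Apply the surveyor's formula: 2A = Σ (x_i·y_{i+1} − x_{i+1}·y_i), indices taken mod 6.
A→B: (-3)(-7) − (4)(-4) = 37
B→C: (4)(-10) − (10)(-7) = 30
C→D: (10)(-7) − (8)(-10) = 10
D→E: (8)(9) − (-1)(-7) = 65
E→F: (-1)(1) − (-6)(9) = 53
F→A: (-6)(-4) − (-3)(1) = 27
Σ = 222
Area = |Σ|/2 = 111.

111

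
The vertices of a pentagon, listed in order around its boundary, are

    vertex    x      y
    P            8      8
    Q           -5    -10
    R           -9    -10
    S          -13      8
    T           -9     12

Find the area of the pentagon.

267

Apply the shoelace formula: 2A = Σ (x_i·y_{i+1} − x_{i+1}·y_i), indices taken mod 5.
Σ = (-40) + (-40) + (-202) + (-84) + (-168) = -534
Area = |Σ|/2 = 267.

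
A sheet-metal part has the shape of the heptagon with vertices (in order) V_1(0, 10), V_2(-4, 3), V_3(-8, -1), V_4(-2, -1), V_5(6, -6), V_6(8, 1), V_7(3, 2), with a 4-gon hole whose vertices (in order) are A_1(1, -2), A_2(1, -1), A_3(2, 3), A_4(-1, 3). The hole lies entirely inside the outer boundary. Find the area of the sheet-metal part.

87.5

Outer boundary:
Σ = (40) + (28) + (6) + (18) + (54) + (13) + (30) = 189
Area = |Σ|/2 = 94.5.
Hole:
Σ = (1) + (5) + (9) + (-1) = 14
Area = |Σ|/2 = 7.
Net area = 94.5 − 7 = 87.5.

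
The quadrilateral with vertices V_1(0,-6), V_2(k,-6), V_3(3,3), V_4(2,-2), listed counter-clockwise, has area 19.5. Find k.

5

The doubled signed area Σ (x_i y_{i+1} − x_{i+1} y_i) is linear in k.
With k=0 it equals -6; the coefficient of k is 9 (from the two edges through V_2).
So 9·k + -6 = 2·19.5 = 39 ⇒ k = 5.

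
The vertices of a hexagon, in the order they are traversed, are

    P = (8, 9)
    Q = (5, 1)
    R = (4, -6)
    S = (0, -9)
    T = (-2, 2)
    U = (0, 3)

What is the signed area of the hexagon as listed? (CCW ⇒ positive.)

Apply the surveyor's formula: 2A = Σ (x_i·y_{i+1} − x_{i+1}·y_i), indices taken mod 6.
Σ = (-37) + (-34) + (-36) + (-18) + (-6) + (-24) = -155
Signed area = Σ/2 = -77.5 (negative ⇒ clockwise traversal).

-77.5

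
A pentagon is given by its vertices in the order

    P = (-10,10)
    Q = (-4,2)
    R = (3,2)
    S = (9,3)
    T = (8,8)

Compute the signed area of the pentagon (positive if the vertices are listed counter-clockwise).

102.5

Cross-terms: 20, -14, -9, 48, 160  ⇒  Σ = 205
Signed area = Σ/2 = 102.5 (positive ⇒ counter-clockwise traversal).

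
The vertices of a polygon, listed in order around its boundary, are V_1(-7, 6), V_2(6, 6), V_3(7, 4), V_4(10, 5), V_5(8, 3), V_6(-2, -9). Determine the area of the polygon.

126

Apply the shoelace (surveyor's) formula: 2A = Σ (x_i·y_{i+1} − x_{i+1}·y_i), indices taken mod 6.
V_1→V_2: (-7)(6) − (6)(6) = -78
V_2→V_3: (6)(4) − (7)(6) = -18
V_3→V_4: (7)(5) − (10)(4) = -5
V_4→V_5: (10)(3) − (8)(5) = -10
V_5→V_6: (8)(-9) − (-2)(3) = -66
V_6→V_1: (-2)(6) − (-7)(-9) = -75
Σ = -252
Area = |Σ|/2 = 126.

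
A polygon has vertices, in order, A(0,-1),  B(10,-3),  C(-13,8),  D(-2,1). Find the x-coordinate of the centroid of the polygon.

-3/7

Apply Gauss's area formula. First the cross-terms c_i = x_i·y_{i+1} − x_{i+1}·y_i:
  10, 41, 3, 2  ⇒  2A = 56, A = 28.
Then Σ (x_i + x_{i+1})·c_i = -72, so x̄ = -72 / (6·28) = -3/7.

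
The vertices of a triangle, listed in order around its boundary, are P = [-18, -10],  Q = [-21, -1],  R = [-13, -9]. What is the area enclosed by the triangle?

Apply the surveyor's formula: 2A = Σ (x_i·y_{i+1} − x_{i+1}·y_i), indices taken mod 3.
Cross-terms: -192, 176, -32  ⇒  Σ = -48
Area = |Σ|/2 = 24.

24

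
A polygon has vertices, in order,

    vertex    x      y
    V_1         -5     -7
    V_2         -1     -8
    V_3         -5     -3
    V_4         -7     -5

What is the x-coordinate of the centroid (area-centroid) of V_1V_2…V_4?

Apply Gauss's area formula. First the cross-terms c_i = x_i·y_{i+1} − x_{i+1}·y_i:
  33, -37, 4, 24  ⇒  2A = 24, A = 12.
Then Σ (x_i + x_{i+1})·c_i = -312, so x̄ = -312 / (6·12) = -13/3.

-13/3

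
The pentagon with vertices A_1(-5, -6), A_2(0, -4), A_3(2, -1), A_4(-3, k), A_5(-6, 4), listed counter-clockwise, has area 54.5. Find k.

The doubled signed area Σ (x_i y_{i+1} − x_{i+1} y_i) is linear in k.
With k=0 it equals 69; the coefficient of k is 8 (from the two edges through A_4).
So 8·k + 69 = 2·54.5 = 109 ⇒ k = 5.

5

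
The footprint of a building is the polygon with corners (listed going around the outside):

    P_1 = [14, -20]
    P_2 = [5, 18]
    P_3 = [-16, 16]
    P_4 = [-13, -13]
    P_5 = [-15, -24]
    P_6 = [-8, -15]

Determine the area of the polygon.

Cross-terms: 352, 368, 416, 117, 33, 370  ⇒  Σ = 1656
Area = |Σ|/2 = 828.

828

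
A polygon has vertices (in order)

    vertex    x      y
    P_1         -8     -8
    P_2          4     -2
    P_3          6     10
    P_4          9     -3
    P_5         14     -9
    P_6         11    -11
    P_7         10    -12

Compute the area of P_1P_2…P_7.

150

Apply Gauss's area formula: 2A = Σ (x_i·y_{i+1} − x_{i+1}·y_i), indices taken mod 7.
Σ = (48) + (52) + (-108) + (-39) + (-55) + (-22) + (-176) = -300
Area = |Σ|/2 = 150.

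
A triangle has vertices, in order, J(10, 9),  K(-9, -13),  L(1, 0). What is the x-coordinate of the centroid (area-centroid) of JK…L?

Apply the surveyor's formula. First the cross-terms c_i = x_i·y_{i+1} − x_{i+1}·y_i:
  -49, 13, 9  ⇒  2A = -27, A = -13.5.
Then Σ (x_i + x_{i+1})·c_i = -54, so x̄ = -54 / (6·(-13.5)) = 2/3.

2/3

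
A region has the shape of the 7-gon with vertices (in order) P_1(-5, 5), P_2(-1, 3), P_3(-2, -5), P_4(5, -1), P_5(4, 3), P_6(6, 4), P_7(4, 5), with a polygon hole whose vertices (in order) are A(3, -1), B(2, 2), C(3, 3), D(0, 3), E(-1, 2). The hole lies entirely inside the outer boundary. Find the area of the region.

44.5

Outer boundary:
Apply the surveyor's formula: 2A = Σ (x_i·y_{i+1} − x_{i+1}·y_i), indices taken mod 7.
Σ = (-10) + (11) + (27) + (19) + (-2) + (14) + (45) = 104
Area = |Σ|/2 = 52.
Hole:
Apply the shoelace (surveyor's) formula: 2A = Σ (x_i·y_{i+1} − x_{i+1}·y_i), indices taken mod 5.
Σ = (8) + (0) + (9) + (3) + (-5) = 15
Area = |Σ|/2 = 7.5.
Net area = 52 − 7.5 = 44.5.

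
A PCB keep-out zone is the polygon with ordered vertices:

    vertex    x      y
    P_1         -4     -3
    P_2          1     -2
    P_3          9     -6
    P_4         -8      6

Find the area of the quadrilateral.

Apply Gauss's area formula: 2A = Σ (x_i·y_{i+1} − x_{i+1}·y_i), indices taken mod 4.
Σ = (11) + (12) + (6) + (48) = 77
Area = |Σ|/2 = 38.5.

38.5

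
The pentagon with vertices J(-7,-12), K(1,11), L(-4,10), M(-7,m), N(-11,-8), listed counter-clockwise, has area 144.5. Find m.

Write out the shoelace sum; only the two edges meeting at M involve m:
2·Area = [((-4)·m − (-7)·10) + ((-7)·(-8) − (-11)·m)] + 65
       = 7·m + 191 = 289
⇒ m = 14.

14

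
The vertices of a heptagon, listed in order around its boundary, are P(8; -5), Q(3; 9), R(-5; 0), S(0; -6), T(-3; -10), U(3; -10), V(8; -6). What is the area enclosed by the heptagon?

137

Apply Gauss's area formula: 2A = Σ (x_i·y_{i+1} − x_{i+1}·y_i), indices taken mod 7.
Cross-terms: 87, 45, 30, -18, 60, 62, 8  ⇒  Σ = 274
Area = |Σ|/2 = 137.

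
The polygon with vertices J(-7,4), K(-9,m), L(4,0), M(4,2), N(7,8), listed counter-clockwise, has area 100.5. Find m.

-5

Write out the shoelace sum; only the two edges meeting at K involve m:
2·Area = [((-7)·m − (-9)·4) + ((-9)·0 − 4·m)] + 110
       = -11·m + 146 = 201
⇒ m = -5.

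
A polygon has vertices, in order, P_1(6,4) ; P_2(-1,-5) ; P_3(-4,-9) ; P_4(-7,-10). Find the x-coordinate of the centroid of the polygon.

Apply the surveyor's formula. First the cross-terms c_i = x_i·y_{i+1} − x_{i+1}·y_i:
  -26, -11, -23, 32  ⇒  2A = -28, A = -14.
Then Σ (x_i + x_{i+1})·c_i = 146, so x̄ = 146 / (6·(-14)) = -73/42.

-73/42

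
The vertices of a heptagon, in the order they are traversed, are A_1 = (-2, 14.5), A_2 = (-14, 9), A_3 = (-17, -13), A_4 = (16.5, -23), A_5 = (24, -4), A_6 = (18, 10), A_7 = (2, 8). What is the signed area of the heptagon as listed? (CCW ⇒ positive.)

1046.25

Apply the shoelace formula: 2A = Σ (x_i·y_{i+1} − x_{i+1}·y_i), indices taken mod 7.
Σ = (185) + (335) + (605.5) + (486) + (312) + (124) + (45) = 2092.5
Signed area = Σ/2 = 1046.25 (positive ⇒ counter-clockwise traversal).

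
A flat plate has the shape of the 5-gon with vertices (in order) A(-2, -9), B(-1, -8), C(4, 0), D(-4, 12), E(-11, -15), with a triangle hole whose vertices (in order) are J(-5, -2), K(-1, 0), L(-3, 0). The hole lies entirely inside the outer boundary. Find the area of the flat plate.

Outer boundary:
Apply the surveyor's formula: 2A = Σ (x_i·y_{i+1} − x_{i+1}·y_i), indices taken mod 5.
Σ = (7) + (32) + (48) + (192) + (69) = 348
Area = |Σ|/2 = 174.
Hole:
Apply the shoelace (surveyor's) formula: 2A = Σ (x_i·y_{i+1} − x_{i+1}·y_i), indices taken mod 3.
J→K: (-5)(0) − (-1)(-2) = -2
K→L: (-1)(0) − (-3)(0) = 0
L→J: (-3)(-2) − (-5)(0) = 6
Σ = 4
Area = |Σ|/2 = 2.
Net area = 174 − 2 = 172.

172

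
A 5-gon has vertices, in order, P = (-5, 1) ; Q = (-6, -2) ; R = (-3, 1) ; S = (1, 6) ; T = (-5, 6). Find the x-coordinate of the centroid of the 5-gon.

Apply the shoelace formula. First the cross-terms c_i = x_i·y_{i+1} − x_{i+1}·y_i:
  16, -12, -19, 36, 25  ⇒  2A = 46, A = 23.
Then Σ (x_i + x_{i+1})·c_i = -424, so x̄ = -424 / (6·23) = -212/69.

-212/69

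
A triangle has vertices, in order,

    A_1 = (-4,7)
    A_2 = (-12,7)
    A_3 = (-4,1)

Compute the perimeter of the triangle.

24

|A_1A_2| = √((-8)² + (0)²) = √64 = 8
|A_2A_3| = √((8)² + (-6)²) = √100 = 10
|A_3A_1| = √((0)² + (6)²) = √36 = 6
Perimeter = 8 + 10 + 6 = 24.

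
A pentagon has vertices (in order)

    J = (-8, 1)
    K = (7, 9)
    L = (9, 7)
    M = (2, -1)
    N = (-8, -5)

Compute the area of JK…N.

J→K: (-8)(9) − (7)(1) = -79
K→L: (7)(7) − (9)(9) = -32
L→M: (9)(-1) − (2)(7) = -23
M→N: (2)(-5) − (-8)(-1) = -18
N→J: (-8)(1) − (-8)(-5) = -48
Σ = -200
Area = |Σ|/2 = 100.

100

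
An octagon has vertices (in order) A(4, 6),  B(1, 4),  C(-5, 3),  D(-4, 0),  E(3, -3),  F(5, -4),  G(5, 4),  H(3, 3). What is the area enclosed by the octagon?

54.5

Apply Gauss's area formula: 2A = Σ (x_i·y_{i+1} − x_{i+1}·y_i), indices taken mod 8.
Σ = (10) + (23) + (12) + (12) + (3) + (40) + (3) + (6) = 109
Area = |Σ|/2 = 54.5.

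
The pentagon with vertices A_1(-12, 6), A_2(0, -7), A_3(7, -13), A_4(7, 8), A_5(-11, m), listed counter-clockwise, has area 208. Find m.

The doubled signed area Σ (x_i y_{i+1} − x_{i+1} y_i) is linear in m.
With m=0 it equals 302; the coefficient of m is 19 (from the two edges through A_5).
So 19·m + 302 = 2·208 = 416 ⇒ m = 6.

6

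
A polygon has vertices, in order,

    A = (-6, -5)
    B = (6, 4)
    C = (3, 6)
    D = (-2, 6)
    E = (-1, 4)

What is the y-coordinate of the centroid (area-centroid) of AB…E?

Apply the surveyor's formula. First the cross-terms c_i = x_i·y_{i+1} − x_{i+1}·y_i:
  6, 24, 30, -2, 29  ⇒  2A = 87, A = 43.5.
Then Σ (y_i + y_{i+1})·c_i = 545, so ȳ = 545 / (6·43.5) = 545/261.

545/261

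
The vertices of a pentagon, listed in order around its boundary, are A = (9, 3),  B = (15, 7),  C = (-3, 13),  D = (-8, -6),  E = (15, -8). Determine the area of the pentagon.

Apply the shoelace (surveyor's) formula: 2A = Σ (x_i·y_{i+1} − x_{i+1}·y_i), indices taken mod 5.
Σ = (18) + (216) + (122) + (154) + (117) = 627
Area = |Σ|/2 = 313.5.

313.5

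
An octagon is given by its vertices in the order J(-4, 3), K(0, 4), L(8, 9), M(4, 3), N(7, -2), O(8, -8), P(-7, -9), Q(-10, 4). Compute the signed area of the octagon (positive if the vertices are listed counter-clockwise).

-194.5

J→K: (-4)(4) − (0)(3) = -16
K→L: (0)(9) − (8)(4) = -32
L→M: (8)(3) − (4)(9) = -12
M→N: (4)(-2) − (7)(3) = -29
N→O: (7)(-8) − (8)(-2) = -40
O→P: (8)(-9) − (-7)(-8) = -128
P→Q: (-7)(4) − (-10)(-9) = -118
Q→J: (-10)(3) − (-4)(4) = -14
Σ = -389
Signed area = Σ/2 = -194.5 (negative ⇒ clockwise traversal).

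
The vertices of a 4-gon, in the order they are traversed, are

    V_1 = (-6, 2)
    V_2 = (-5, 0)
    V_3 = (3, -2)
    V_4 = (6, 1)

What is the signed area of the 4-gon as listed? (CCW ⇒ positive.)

26.5

Apply the shoelace formula: 2A = Σ (x_i·y_{i+1} − x_{i+1}·y_i), indices taken mod 4.
Cross-terms: 10, 10, 15, 18  ⇒  Σ = 53
Signed area = Σ/2 = 26.5 (positive ⇒ counter-clockwise traversal).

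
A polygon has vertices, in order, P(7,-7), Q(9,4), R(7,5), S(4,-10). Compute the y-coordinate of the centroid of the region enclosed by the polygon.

Apply the shoelace formula. First the cross-terms c_i = x_i·y_{i+1} − x_{i+1}·y_i:
  91, 17, -90, 42  ⇒  2A = 60, A = 30.
Then Σ (y_i + y_{i+1})·c_i = -384, so ȳ = -384 / (6·30) = -32/15.

-32/15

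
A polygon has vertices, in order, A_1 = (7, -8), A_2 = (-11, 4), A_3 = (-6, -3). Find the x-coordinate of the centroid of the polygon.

Apply the surveyor's formula. First the cross-terms c_i = x_i·y_{i+1} − x_{i+1}·y_i:
  -60, 57, 69  ⇒  2A = 66, A = 33.
Then Σ (x_i + x_{i+1})·c_i = -660, so x̄ = -660 / (6·33) = -10/3.

-10/3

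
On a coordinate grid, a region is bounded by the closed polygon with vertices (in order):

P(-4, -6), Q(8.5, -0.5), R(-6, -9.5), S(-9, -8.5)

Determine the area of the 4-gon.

Cross-terms: 53, -83.75, -34.5, 20  ⇒  Σ = -45.25
Area = |Σ|/2 = 22.625.

22.625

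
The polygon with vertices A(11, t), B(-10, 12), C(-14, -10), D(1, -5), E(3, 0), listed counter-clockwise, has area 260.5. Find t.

2

Write out the shoelace sum; only the two edges meeting at A involve t:
2·Area = [(3·t − 11·0) + (11·12 − (-10)·t)] + 363
       = 13·t + 495 = 521
⇒ t = 2.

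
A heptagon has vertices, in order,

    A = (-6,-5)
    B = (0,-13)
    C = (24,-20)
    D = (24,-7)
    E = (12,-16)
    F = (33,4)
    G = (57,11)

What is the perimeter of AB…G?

|AB| = √((6)² + (-8)²) = √100 = 10
|BC| = √((24)² + (-7)²) = √625 = 25
|CD| = √((0)² + (13)²) = √169 = 13
|DE| = √((-12)² + (-9)²) = √225 = 15
|EF| = √((21)² + (20)²) = √841 = 29
|FG| = √((24)² + (7)²) = √625 = 25
|GA| = √((-63)² + (-16)²) = √4225 = 65
Perimeter = 10 + 25 + 13 + 15 + 29 + 25 + 65 = 182.

182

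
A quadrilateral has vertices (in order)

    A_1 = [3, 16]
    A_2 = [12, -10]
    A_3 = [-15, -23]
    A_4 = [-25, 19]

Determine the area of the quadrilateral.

A_1→A_2: (3)(-10) − (12)(16) = -222
A_2→A_3: (12)(-23) − (-15)(-10) = -426
A_3→A_4: (-15)(19) − (-25)(-23) = -860
A_4→A_1: (-25)(16) − (3)(19) = -457
Σ = -1965
Area = |Σ|/2 = 982.5.

982.5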